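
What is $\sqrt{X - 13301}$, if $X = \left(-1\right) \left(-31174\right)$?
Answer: $\sqrt{17873} \approx 133.69$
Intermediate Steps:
$X = 31174$
$\sqrt{X - 13301} = \sqrt{31174 - 13301} = \sqrt{17873}$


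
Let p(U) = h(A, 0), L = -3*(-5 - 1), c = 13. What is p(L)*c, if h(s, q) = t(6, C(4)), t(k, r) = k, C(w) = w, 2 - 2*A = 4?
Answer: 78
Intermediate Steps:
A = -1 (A = 1 - ½*4 = 1 - 2 = -1)
h(s, q) = 6
L = 18 (L = -3*(-6) = 18)
p(U) = 6
p(L)*c = 6*13 = 78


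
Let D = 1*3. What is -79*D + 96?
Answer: -141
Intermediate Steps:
D = 3
-79*D + 96 = -79*3 + 96 = -237 + 96 = -141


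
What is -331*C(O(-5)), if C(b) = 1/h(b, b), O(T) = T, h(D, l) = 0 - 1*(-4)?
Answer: -331/4 ≈ -82.750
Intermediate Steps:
h(D, l) = 4 (h(D, l) = 0 + 4 = 4)
C(b) = ¼ (C(b) = 1/4 = 1*(¼) = ¼)
-331*C(O(-5)) = -331*¼ = -331/4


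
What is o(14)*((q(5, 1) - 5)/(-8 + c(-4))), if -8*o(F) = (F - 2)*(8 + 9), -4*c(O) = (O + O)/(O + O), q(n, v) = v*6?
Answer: 34/11 ≈ 3.0909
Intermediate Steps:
q(n, v) = 6*v
c(O) = -¼ (c(O) = -(O + O)/(4*(O + O)) = -2*O/(4*(2*O)) = -2*O*1/(2*O)/4 = -¼*1 = -¼)
o(F) = 17/4 - 17*F/8 (o(F) = -(F - 2)*(8 + 9)/8 = -(-2 + F)*17/8 = -(-34 + 17*F)/8 = 17/4 - 17*F/8)
o(14)*((q(5, 1) - 5)/(-8 + c(-4))) = (17/4 - 17/8*14)*((6*1 - 5)/(-8 - ¼)) = (17/4 - 119/4)*((6 - 5)/(-33/4)) = -51*(-4)/(2*33) = -51/2*(-4/33) = 34/11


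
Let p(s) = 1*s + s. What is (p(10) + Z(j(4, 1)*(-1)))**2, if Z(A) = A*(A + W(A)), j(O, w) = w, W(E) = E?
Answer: 484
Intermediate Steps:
p(s) = 2*s (p(s) = s + s = 2*s)
Z(A) = 2*A**2 (Z(A) = A*(A + A) = A*(2*A) = 2*A**2)
(p(10) + Z(j(4, 1)*(-1)))**2 = (2*10 + 2*(1*(-1))**2)**2 = (20 + 2*(-1)**2)**2 = (20 + 2*1)**2 = (20 + 2)**2 = 22**2 = 484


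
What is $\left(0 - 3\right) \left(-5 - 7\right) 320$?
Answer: $11520$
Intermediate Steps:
$\left(0 - 3\right) \left(-5 - 7\right) 320 = \left(-3\right) \left(-12\right) 320 = 36 \cdot 320 = 11520$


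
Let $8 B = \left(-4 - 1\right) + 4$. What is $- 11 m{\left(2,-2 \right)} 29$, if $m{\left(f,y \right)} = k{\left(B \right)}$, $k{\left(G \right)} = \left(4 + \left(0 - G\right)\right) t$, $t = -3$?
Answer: $\frac{31581}{8} \approx 3947.6$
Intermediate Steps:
$B = - \frac{1}{8}$ ($B = \frac{\left(-4 - 1\right) + 4}{8} = \frac{-5 + 4}{8} = \frac{1}{8} \left(-1\right) = - \frac{1}{8} \approx -0.125$)
$k{\left(G \right)} = -12 + 3 G$ ($k{\left(G \right)} = \left(4 + \left(0 - G\right)\right) \left(-3\right) = \left(4 - G\right) \left(-3\right) = -12 + 3 G$)
$m{\left(f,y \right)} = - \frac{99}{8}$ ($m{\left(f,y \right)} = -12 + 3 \left(- \frac{1}{8}\right) = -12 - \frac{3}{8} = - \frac{99}{8}$)
$- 11 m{\left(2,-2 \right)} 29 = \left(-11\right) \left(- \frac{99}{8}\right) 29 = \frac{1089}{8} \cdot 29 = \frac{31581}{8}$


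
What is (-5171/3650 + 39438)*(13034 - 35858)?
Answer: -1642683552948/1825 ≈ -9.0010e+8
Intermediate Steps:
(-5171/3650 + 39438)*(13034 - 35858) = (-5171*1/3650 + 39438)*(-22824) = (-5171/3650 + 39438)*(-22824) = (143943529/3650)*(-22824) = -1642683552948/1825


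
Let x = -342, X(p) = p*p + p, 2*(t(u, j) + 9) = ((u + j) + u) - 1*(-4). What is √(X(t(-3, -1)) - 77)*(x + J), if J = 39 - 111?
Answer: -207*√91 ≈ -1974.7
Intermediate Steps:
t(u, j) = -7 + u + j/2 (t(u, j) = -9 + (((u + j) + u) - 1*(-4))/2 = -9 + (((j + u) + u) + 4)/2 = -9 + ((j + 2*u) + 4)/2 = -9 + (4 + j + 2*u)/2 = -9 + (2 + u + j/2) = -7 + u + j/2)
X(p) = p + p² (X(p) = p² + p = p + p²)
J = -72
√(X(t(-3, -1)) - 77)*(x + J) = √((-7 - 3 + (½)*(-1))*(1 + (-7 - 3 + (½)*(-1))) - 77)*(-342 - 72) = √((-7 - 3 - ½)*(1 + (-7 - 3 - ½)) - 77)*(-414) = √(-21*(1 - 21/2)/2 - 77)*(-414) = √(-21/2*(-19/2) - 77)*(-414) = √(399/4 - 77)*(-414) = √(91/4)*(-414) = (√91/2)*(-414) = -207*√91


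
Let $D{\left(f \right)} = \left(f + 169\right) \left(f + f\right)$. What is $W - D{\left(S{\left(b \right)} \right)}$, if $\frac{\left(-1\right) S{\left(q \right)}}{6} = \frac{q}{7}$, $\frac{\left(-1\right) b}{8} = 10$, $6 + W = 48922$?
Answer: $\frac{800404}{49} \approx 16335.0$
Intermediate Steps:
$W = 48916$ ($W = -6 + 48922 = 48916$)
$b = -80$ ($b = \left(-8\right) 10 = -80$)
$S{\left(q \right)} = - \frac{6 q}{7}$ ($S{\left(q \right)} = - 6 \frac{q}{7} = - \frac{6 q}{7}$)
$D{\left(f \right)} = 2 f \left(169 + f\right)$ ($D{\left(f \right)} = \left(169 + f\right) 2 f = 2 f \left(169 + f\right)$)
$W - D{\left(S{\left(b \right)} \right)} = 48916 - 2 \left(\left(- \frac{6}{7}\right) \left(-80\right)\right) \left(169 - - \frac{480}{7}\right) = 48916 - 2 \cdot \frac{480}{7} \left(169 + \frac{480}{7}\right) = 48916 - 2 \cdot \frac{480}{7} \cdot \frac{1663}{7} = 48916 - \frac{1596480}{49} = \frac{800404}{49}$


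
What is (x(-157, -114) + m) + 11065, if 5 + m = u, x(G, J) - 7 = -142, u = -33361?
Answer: -22436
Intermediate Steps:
x(G, J) = -135 (x(G, J) = 7 - 142 = -135)
m = -33366 (m = -5 - 33361 = -33366)
(x(-157, -114) + m) + 11065 = (-135 - 33366) + 11065 = -33501 + 11065 = -22436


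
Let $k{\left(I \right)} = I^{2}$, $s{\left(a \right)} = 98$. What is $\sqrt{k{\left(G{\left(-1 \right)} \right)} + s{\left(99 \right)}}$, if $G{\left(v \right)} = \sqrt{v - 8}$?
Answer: $\sqrt{89} \approx 9.434$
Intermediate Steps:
$G{\left(v \right)} = \sqrt{-8 + v}$ ($G{\left(v \right)} = \sqrt{v - 8} = \sqrt{-8 + v}$)
$\sqrt{k{\left(G{\left(-1 \right)} \right)} + s{\left(99 \right)}} = \sqrt{\left(\sqrt{-8 - 1}\right)^{2} + 98} = \sqrt{\left(\sqrt{-9}\right)^{2} + 98} = \sqrt{\left(3 i\right)^{2} + 98} = \sqrt{-9 + 98} = \sqrt{89}$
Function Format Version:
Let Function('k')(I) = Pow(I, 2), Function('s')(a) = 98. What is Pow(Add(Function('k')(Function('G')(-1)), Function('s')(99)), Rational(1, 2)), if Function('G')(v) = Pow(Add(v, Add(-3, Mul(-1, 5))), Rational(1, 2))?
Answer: Pow(89, Rational(1, 2)) ≈ 9.4340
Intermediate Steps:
Function('G')(v) = Pow(Add(-8, v), Rational(1, 2)) (Function('G')(v) = Pow(Add(v, Add(-3, -5)), Rational(1, 2)) = Pow(Add(v, -8), Rational(1, 2)) = Pow(Add(-8, v), Rational(1, 2)))
Pow(Add(Function('k')(Function('G')(-1)), Function('s')(99)), Rational(1, 2)) = Pow(Add(Pow(Pow(Add(-8, -1), Rational(1, 2)), 2), 98), Rational(1, 2)) = Pow(Add(Pow(Pow(-9, Rational(1, 2)), 2), 98), Rational(1, 2)) = Pow(Add(Pow(Mul(3, I), 2), 98), Rational(1, 2)) = Pow(Add(-9, 98), Rational(1, 2)) = Pow(89, Rational(1, 2))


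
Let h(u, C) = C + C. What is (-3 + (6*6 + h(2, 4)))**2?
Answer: 1681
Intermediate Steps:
h(u, C) = 2*C
(-3 + (6*6 + h(2, 4)))**2 = (-3 + (6*6 + 2*4))**2 = (-3 + (36 + 8))**2 = (-3 + 44)**2 = 41**2 = 1681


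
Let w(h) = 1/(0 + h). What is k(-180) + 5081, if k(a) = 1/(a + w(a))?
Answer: 164629301/32401 ≈ 5081.0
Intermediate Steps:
w(h) = 1/h
k(a) = 1/(a + 1/a)
k(-180) + 5081 = -180/(1 + (-180)²) + 5081 = -180/(1 + 32400) + 5081 = -180/32401 + 5081 = 164629301/32401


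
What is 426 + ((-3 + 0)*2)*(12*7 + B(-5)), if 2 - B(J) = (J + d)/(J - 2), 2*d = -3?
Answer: -591/7 ≈ -84.429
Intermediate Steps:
d = -3/2 (d = (1/2)*(-3) = -3/2 ≈ -1.5000)
B(J) = 2 - (-3/2 + J)/(-2 + J) (B(J) = 2 - (J - 3/2)/(J - 2) = 2 - (-3/2 + J)/(-2 + J))
426 + ((-3 + 0)*2)*(12*7 + B(-5)) = 426 + ((-3 + 0)*2)*(12*7 + (-5/2 - 5)/(-2 - 5)) = 426 + (-3*2)*(84 - 15/2/(-7)) = 426 - 6*(84 - 1/7*(-15/2)) = 426 - 6*(84 + 15/14) = 426 - 6*1191/14 = 426 - 3573/7 = -591/7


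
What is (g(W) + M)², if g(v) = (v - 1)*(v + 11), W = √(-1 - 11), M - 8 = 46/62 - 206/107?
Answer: -10321444400/11002489 - 2147200*I*√3/3317 ≈ -938.1 - 1121.2*I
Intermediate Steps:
M = 22611/3317 (M = 8 + (46/62 - 206/107) = 8 + (46*(1/62) - 206*1/107) = 8 + (23/31 - 206/107) = 8 - 3925/3317 = 22611/3317 ≈ 6.8167)
W = 2*I*√3 (W = √(-12) = 2*I*√3 ≈ 3.4641*I)
g(v) = (-1 + v)*(11 + v)
(g(W) + M)² = ((-11 + (2*I*√3)² + 10*(2*I*√3)) + 22611/3317)² = ((-11 - 12 + 20*I*√3) + 22611/3317)² = ((-23 + 20*I*√3) + 22611/3317)² = (-53680/3317 + 20*I*√3)²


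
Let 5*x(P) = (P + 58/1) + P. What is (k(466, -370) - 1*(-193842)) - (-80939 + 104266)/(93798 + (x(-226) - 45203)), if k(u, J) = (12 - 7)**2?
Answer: 47028334092/242581 ≈ 1.9387e+5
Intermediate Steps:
k(u, J) = 25 (k(u, J) = 5**2 = 25)
x(P) = 58/5 + 2*P/5 (x(P) = ((P + 58/1) + P)/5 = ((P + 58*1) + P)/5 = ((P + 58) + P)/5 = ((58 + P) + P)/5 = (58 + 2*P)/5 = 58/5 + 2*P/5)
(k(466, -370) - 1*(-193842)) - (-80939 + 104266)/(93798 + (x(-226) - 45203)) = (25 - 1*(-193842)) - (-80939 + 104266)/(93798 + ((58/5 + (2/5)*(-226)) - 45203)) = (25 + 193842) - 23327/(93798 + ((58/5 - 452/5) - 45203)) = 193867 - 23327/(93798 + (-394/5 - 45203)) = 193867 - 23327/(93798 - 226409/5) = 193867 - 23327/242581/5 = 193867 - 23327*5/242581 = 193867 - 1*116635/242581 = 193867 - 116635/242581 = 47028334092/242581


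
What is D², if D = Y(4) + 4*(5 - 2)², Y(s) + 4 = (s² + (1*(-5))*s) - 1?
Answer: 729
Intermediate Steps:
Y(s) = -5 + s² - 5*s (Y(s) = -4 + ((s² + (1*(-5))*s) - 1) = -4 + ((s² - 5*s) - 1) = -4 + (-1 + s² - 5*s) = -5 + s² - 5*s)
D = 27 (D = (-5 + 4² - 5*4) + 4*(5 - 2)² = (-5 + 16 - 20) + 4*3² = -9 + 4*9 = -9 + 36 = 27)
D² = 27² = 729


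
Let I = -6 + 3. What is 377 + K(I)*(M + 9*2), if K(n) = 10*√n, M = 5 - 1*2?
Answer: 377 + 210*I*√3 ≈ 377.0 + 363.73*I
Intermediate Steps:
M = 3 (M = 5 - 2 = 3)
I = -3
377 + K(I)*(M + 9*2) = 377 + (10*√(-3))*(3 + 9*2) = 377 + (10*(I*√3))*(3 + 18) = 377 + (10*I*√3)*21 = 377 + 210*I*√3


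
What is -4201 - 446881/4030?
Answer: -17376911/4030 ≈ -4311.9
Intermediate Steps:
-4201 - 446881/4030 = -17376911/4030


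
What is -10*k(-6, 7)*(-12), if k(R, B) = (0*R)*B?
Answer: 0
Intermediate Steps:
k(R, B) = 0 (k(R, B) = 0*B = 0)
-10*k(-6, 7)*(-12) = -10*0*(-12) = 0*(-12) = 0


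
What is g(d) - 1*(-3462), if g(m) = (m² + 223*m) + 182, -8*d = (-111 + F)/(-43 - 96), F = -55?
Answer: 1116207469/309136 ≈ 3610.7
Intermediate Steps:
d = -83/556 (d = -(-111 - 55)/(8*(-43 - 96)) = -(-83)/(4*(-139)) = -(-83)*(-1)/(4*139) = -⅛*166/139 = -83/556 ≈ -0.14928)
g(m) = 182 + m² + 223*m
g(d) - 1*(-3462) = (182 + (-83/556)² + 223*(-83/556)) - 1*(-3462) = (182 + 6889/309136 - 18509/556) + 3462 = 45978637/309136 + 3462 = 1116207469/309136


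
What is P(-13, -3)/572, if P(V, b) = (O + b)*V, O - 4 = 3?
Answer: -1/11 ≈ -0.090909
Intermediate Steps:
O = 7 (O = 4 + 3 = 7)
P(V, b) = V*(7 + b) (P(V, b) = (7 + b)*V = V*(7 + b))
P(-13, -3)/572 = -13*(7 - 3)/572 = -13*4*(1/572) = -52*1/572 = -1/11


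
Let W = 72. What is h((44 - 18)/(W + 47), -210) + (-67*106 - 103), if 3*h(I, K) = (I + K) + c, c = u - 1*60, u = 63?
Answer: -2596792/357 ≈ -7273.9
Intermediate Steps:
c = 3 (c = 63 - 1*60 = 63 - 60 = 3)
h(I, K) = 1 + I/3 + K/3 (h(I, K) = ((I + K) + 3)/3 = (3 + I + K)/3 = 1 + I/3 + K/3)
h((44 - 18)/(W + 47), -210) + (-67*106 - 103) = (1 + ((44 - 18)/(72 + 47))/3 + (⅓)*(-210)) + (-67*106 - 103) = (1 + (26/119)/3 - 70) + (-7102 - 103) = (1 + (26*(1/119))/3 - 70) - 7205 = (1 + (⅓)*(26/119) - 70) - 7205 = (1 + 26/357 - 70) - 7205 = -24607/357 - 7205 = -2596792/357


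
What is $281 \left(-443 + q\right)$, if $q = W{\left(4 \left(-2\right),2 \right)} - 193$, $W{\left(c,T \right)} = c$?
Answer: $-180964$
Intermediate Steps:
$q = -201$ ($q = 4 \left(-2\right) - 193 = -8 - 193 = -201$)
$281 \left(-443 + q\right) = 281 \left(-443 - 201\right) = 281 \left(-644\right) = -180964$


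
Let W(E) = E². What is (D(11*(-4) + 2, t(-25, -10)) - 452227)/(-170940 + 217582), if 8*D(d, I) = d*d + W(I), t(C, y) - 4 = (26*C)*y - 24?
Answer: 9593587/93284 ≈ 102.84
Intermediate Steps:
t(C, y) = -20 + 26*C*y (t(C, y) = 4 + ((26*C)*y - 24) = 4 + (26*C*y - 24) = 4 + (-24 + 26*C*y) = -20 + 26*C*y)
D(d, I) = I²/8 + d²/8 (D(d, I) = (d*d + I²)/8 = (d² + I²)/8 = (I² + d²)/8 = I²/8 + d²/8)
(D(11*(-4) + 2, t(-25, -10)) - 452227)/(-170940 + 217582) = (((-20 + 26*(-25)*(-10))²/8 + (11*(-4) + 2)²/8) - 452227)/(-170940 + 217582) = (((-20 + 6500)²/8 + (-44 + 2)²/8) - 452227)/46642 = (((⅛)*6480² + (⅛)*(-42)²) - 452227)*(1/46642) = (((⅛)*41990400 + (⅛)*1764) - 452227)*(1/46642) = ((5248800 + 441/2) - 452227)*(1/46642) = (10498041/2 - 452227)*(1/46642) = (9593587/2)*(1/46642) = 9593587/93284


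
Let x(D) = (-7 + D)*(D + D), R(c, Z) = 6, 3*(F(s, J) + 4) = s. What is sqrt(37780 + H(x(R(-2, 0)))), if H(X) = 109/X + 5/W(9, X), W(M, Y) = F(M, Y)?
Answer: sqrt(1359573)/6 ≈ 194.33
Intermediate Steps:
F(s, J) = -4 + s/3
W(M, Y) = -4 + M/3
x(D) = 2*D*(-7 + D) (x(D) = (-7 + D)*(2*D) = 2*D*(-7 + D))
H(X) = -5 + 109/X (H(X) = 109/X + 5/(-4 + (1/3)*9) = 109/X + 5/(-4 + 3) = 109/X + 5/(-1) = 109/X + 5*(-1) = 109/X - 5 = -5 + 109/X)
sqrt(37780 + H(x(R(-2, 0)))) = sqrt(37780 + (-5 + 109/((2*6*(-7 + 6))))) = sqrt(37780 + (-5 + 109/((2*6*(-1))))) = sqrt(37780 + (-5 + 109/(-12))) = sqrt(37780 + (-5 + 109*(-1/12))) = sqrt(37780 + (-5 - 109/12)) = sqrt(37780 - 169/12) = sqrt(453191/12) = sqrt(1359573)/6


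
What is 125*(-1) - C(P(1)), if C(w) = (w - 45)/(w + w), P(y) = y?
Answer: -103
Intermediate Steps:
C(w) = (-45 + w)/(2*w) (C(w) = (-45 + w)/((2*w)) = (-45 + w)*(1/(2*w)) = (-45 + w)/(2*w))
125*(-1) - C(P(1)) = 125*(-1) - (-45 + 1)/(2*1) = -125 - (-44)/2 = -125 - 1*(-22) = -125 + 22 = -103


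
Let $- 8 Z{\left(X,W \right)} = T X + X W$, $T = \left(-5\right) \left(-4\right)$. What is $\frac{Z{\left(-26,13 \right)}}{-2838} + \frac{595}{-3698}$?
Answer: $- \frac{2939}{14792} \approx -0.19869$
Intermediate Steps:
$T = 20$
$Z{\left(X,W \right)} = - \frac{5 X}{2} - \frac{W X}{8}$ ($Z{\left(X,W \right)} = - \frac{20 X + X W}{8} = - \frac{20 X + W X}{8} = - \frac{5 X}{2} - \frac{W X}{8}$)
$\frac{Z{\left(-26,13 \right)}}{-2838} + \frac{595}{-3698} = \frac{\left(- \frac{1}{8}\right) \left(-26\right) \left(20 + 13\right)}{-2838} + \frac{595}{-3698} = \left(- \frac{1}{8}\right) \left(-26\right) 33 \left(- \frac{1}{2838}\right) + 595 \left(- \frac{1}{3698}\right) = \frac{429}{4} \left(- \frac{1}{2838}\right) - \frac{595}{3698} = - \frac{13}{344} - \frac{595}{3698} = - \frac{2939}{14792}$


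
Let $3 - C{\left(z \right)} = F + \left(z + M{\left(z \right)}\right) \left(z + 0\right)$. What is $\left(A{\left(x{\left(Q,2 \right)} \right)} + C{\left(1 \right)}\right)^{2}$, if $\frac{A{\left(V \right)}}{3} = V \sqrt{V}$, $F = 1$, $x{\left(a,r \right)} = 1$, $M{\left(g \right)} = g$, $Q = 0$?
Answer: $9$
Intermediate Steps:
$A{\left(V \right)} = 3 V^{\frac{3}{2}}$ ($A{\left(V \right)} = 3 V \sqrt{V} = 3 V^{\frac{3}{2}}$)
$C{\left(z \right)} = 2 - 2 z^{2}$ ($C{\left(z \right)} = 3 - \left(1 + \left(z + z\right) \left(z + 0\right)\right) = 3 - \left(1 + 2 z z\right) = 3 - \left(1 + 2 z^{2}\right) = 2 - 2 z^{2}$)
$\left(A{\left(x{\left(Q,2 \right)} \right)} + C{\left(1 \right)}\right)^{2} = \left(3 \cdot 1^{\frac{3}{2}} + \left(2 - 2 \cdot 1^{2}\right)\right)^{2} = \left(3 \cdot 1 + \left(2 - 2\right)\right)^{2} = \left(3 + \left(2 - 2\right)\right)^{2} = \left(3 + 0\right)^{2} = 3^{2} = 9$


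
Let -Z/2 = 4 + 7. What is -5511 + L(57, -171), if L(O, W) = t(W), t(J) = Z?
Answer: -5533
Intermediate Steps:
Z = -22 (Z = -2*(4 + 7) = -2*11 = -22)
t(J) = -22
L(O, W) = -22
-5511 + L(57, -171) = -5511 - 22 = -5533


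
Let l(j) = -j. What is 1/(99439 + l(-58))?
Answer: 1/99497 ≈ 1.0051e-5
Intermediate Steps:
1/(99439 + l(-58)) = 1/(99439 - 1*(-58)) = 1/(99439 + 58) = 1/99497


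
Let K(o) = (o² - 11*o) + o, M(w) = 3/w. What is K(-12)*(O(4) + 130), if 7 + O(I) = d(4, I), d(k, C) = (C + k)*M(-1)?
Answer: 26136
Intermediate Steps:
d(k, C) = -3*C - 3*k (d(k, C) = (C + k)*(3/(-1)) = (C + k)*(3*(-1)) = (C + k)*(-3) = -3*C - 3*k)
O(I) = -19 - 3*I (O(I) = -7 + (-3*I - 3*4) = -7 + (-3*I - 12) = -7 + (-12 - 3*I) = -19 - 3*I)
K(o) = o² - 10*o
K(-12)*(O(4) + 130) = (-12*(-10 - 12))*((-19 - 3*4) + 130) = (-12*(-22))*((-19 - 12) + 130) = 264*(-31 + 130) = 264*99 = 26136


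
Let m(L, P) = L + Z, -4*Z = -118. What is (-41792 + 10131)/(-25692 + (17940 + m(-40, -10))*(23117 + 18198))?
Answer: -63322/1481463201 ≈ -4.2743e-5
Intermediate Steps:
Z = 59/2 (Z = -1/4*(-118) = 59/2 ≈ 29.500)
m(L, P) = 59/2 + L (m(L, P) = L + 59/2 = 59/2 + L)
(-41792 + 10131)/(-25692 + (17940 + m(-40, -10))*(23117 + 18198)) = (-41792 + 10131)/(-25692 + (17940 + (59/2 - 40))*(23117 + 18198)) = -31661/(-25692 + (17940 - 21/2)*41315) = -31661/(-25692 + (35859/2)*41315) = -31661/(-25692 + 1481514585/2) = -31661/1481463201/2 = -31661*2/1481463201 = -63322/1481463201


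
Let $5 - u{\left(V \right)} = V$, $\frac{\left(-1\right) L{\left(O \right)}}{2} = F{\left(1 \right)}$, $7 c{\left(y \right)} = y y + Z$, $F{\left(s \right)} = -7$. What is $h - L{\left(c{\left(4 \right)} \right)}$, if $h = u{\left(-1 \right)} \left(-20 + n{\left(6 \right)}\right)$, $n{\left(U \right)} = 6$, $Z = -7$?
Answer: $-98$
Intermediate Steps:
$c{\left(y \right)} = -1 + \frac{y^{2}}{7}$ ($c{\left(y \right)} = \frac{y y - 7}{7} = \frac{y^{2} - 7}{7} = \frac{-7 + y^{2}}{7} = -1 + \frac{y^{2}}{7}$)
$L{\left(O \right)} = 14$ ($L{\left(O \right)} = \left(-2\right) \left(-7\right) = 14$)
$u{\left(V \right)} = 5 - V$
$h = -84$ ($h = \left(5 - -1\right) \left(-20 + 6\right) = \left(5 + 1\right) \left(-14\right) = 6 \left(-14\right) = -84$)
$h - L{\left(c{\left(4 \right)} \right)} = -84 - 14 = -98$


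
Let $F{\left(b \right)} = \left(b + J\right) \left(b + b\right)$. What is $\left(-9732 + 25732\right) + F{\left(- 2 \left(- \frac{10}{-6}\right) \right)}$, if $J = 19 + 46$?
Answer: $\frac{140300}{9} \approx 15589.0$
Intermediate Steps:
$J = 65$
$F{\left(b \right)} = 2 b \left(65 + b\right)$ ($F{\left(b \right)} = \left(b + 65\right) \left(b + b\right) = \left(65 + b\right) 2 b = 2 b \left(65 + b\right)$)
$\left(-9732 + 25732\right) + F{\left(- 2 \left(- \frac{10}{-6}\right) \right)} = \left(-9732 + 25732\right) + 2 \left(- 2 \left(- \frac{10}{-6}\right)\right) \left(65 - 2 \left(- \frac{10}{-6}\right)\right) = 16000 + 2 \left(- 2 \left(\left(-10\right) \left(- \frac{1}{6}\right)\right)\right) \left(65 - 2 \left(\left(-10\right) \left(- \frac{1}{6}\right)\right)\right) = 16000 + 2 \left(\left(-2\right) \frac{5}{3}\right) \left(65 - \frac{10}{3}\right) = 16000 + 2 \left(- \frac{10}{3}\right) \left(65 - \frac{10}{3}\right) = 16000 + 2 \left(- \frac{10}{3}\right) \frac{185}{3} = 16000 - \frac{3700}{9} = \frac{140300}{9}$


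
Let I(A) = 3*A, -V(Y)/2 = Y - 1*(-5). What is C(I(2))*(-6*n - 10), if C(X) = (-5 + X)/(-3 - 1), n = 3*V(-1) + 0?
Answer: -67/2 ≈ -33.500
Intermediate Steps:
V(Y) = -10 - 2*Y (V(Y) = -2*(Y - 1*(-5)) = -2*(Y + 5) = -2*(5 + Y) = -10 - 2*Y)
n = -24 (n = 3*(-10 - 2*(-1)) + 0 = 3*(-10 + 2) + 0 = 3*(-8) + 0 = -24 + 0 = -24)
C(X) = 5/4 - X/4 (C(X) = (-5 + X)/(-4) = (-5 + X)*(-¼) = 5/4 - X/4)
C(I(2))*(-6*n - 10) = (5/4 - 3*2/4)*(-6*(-24) - 10) = (5/4 - ¼*6)*(144 - 10) = (5/4 - 3/2)*134 = -¼*134 = -67/2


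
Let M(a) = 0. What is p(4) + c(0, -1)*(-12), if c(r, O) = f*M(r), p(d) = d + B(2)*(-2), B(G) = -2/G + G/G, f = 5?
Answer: 4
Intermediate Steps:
B(G) = 1 - 2/G (B(G) = -2/G + 1 = 1 - 2/G)
p(d) = d (p(d) = d + ((-2 + 2)/2)*(-2) = d + ((½)*0)*(-2) = d + 0*(-2) = d + 0 = d)
c(r, O) = 0 (c(r, O) = 5*0 = 0)
p(4) + c(0, -1)*(-12) = 4 + 0*(-12) = 4 + 0 = 4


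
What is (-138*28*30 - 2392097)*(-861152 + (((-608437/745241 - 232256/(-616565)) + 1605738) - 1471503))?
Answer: 837705124241503005135738/459489517165 ≈ 1.8231e+12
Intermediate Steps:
(-138*28*30 - 2392097)*(-861152 + (((-608437/745241 - 232256/(-616565)) + 1605738) - 1471503)) = (-3864*30 - 2392097)*(-861152 + (((-608437*1/745241 - 232256*(-1/616565)) + 1605738) - 1471503)) = (-115920 - 2392097)*(-861152 + (((-608437/745241 + 232256/616565) + 1605738) - 1471503)) = -2508017*(-861152 + ((-202054265209/459489517165 + 1605738) - 1471503)) = -2508017*(-861152 + (737819576259227561/459489517165 - 1471503)) = -2508017*(-861152 + 61679373282378566/459489517165) = -2508017*(-334010943403295514/459489517165) = 837705124241503005135738/459489517165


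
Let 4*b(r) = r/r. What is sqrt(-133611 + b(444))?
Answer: 7*I*sqrt(10907)/2 ≈ 365.53*I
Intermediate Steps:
b(r) = 1/4 (b(r) = (r/r)/4 = (1/4)*1 = 1/4)
sqrt(-133611 + b(444)) = sqrt(-133611 + 1/4) = sqrt(-534443/4) = 7*I*sqrt(10907)/2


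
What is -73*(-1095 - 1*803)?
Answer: 138554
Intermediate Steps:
-73*(-1095 - 1*803) = -73*(-1095 - 803) = -73*(-1898) = 138554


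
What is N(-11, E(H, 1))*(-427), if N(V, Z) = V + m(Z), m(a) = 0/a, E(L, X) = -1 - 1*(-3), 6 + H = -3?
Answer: 4697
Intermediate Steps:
H = -9 (H = -6 - 3 = -9)
E(L, X) = 2 (E(L, X) = -1 + 3 = 2)
m(a) = 0
N(V, Z) = V (N(V, Z) = V + 0 = V)
N(-11, E(H, 1))*(-427) = -11*(-427) = 4697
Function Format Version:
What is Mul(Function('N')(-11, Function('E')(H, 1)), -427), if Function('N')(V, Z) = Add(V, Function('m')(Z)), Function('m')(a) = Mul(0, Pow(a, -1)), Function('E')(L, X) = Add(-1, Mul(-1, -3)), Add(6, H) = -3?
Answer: 4697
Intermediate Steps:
H = -9 (H = Add(-6, -3) = -9)
Function('E')(L, X) = 2 (Function('E')(L, X) = Add(-1, 3) = 2)
Function('m')(a) = 0
Function('N')(V, Z) = V (Function('N')(V, Z) = Add(V, 0) = V)
Mul(Function('N')(-11, Function('E')(H, 1)), -427) = Mul(-11, -427) = 4697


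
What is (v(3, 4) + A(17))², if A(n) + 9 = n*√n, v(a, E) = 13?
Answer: 4929 + 136*√17 ≈ 5489.7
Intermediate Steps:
A(n) = -9 + n^(3/2) (A(n) = -9 + n*√n = -9 + n^(3/2))
(v(3, 4) + A(17))² = (13 + (-9 + 17^(3/2)))² = (13 + (-9 + 17*√17))² = (4 + 17*√17)²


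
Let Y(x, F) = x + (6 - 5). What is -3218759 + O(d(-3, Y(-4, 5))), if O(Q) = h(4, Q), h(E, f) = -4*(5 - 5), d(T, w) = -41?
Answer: -3218759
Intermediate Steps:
Y(x, F) = 1 + x (Y(x, F) = x + 1 = 1 + x)
h(E, f) = 0 (h(E, f) = -4*0 = 0)
O(Q) = 0
-3218759 + O(d(-3, Y(-4, 5))) = -3218759 + 0 = -3218759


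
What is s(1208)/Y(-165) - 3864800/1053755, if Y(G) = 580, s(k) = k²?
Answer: 76773257616/30558895 ≈ 2512.3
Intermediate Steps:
s(1208)/Y(-165) - 3864800/1053755 = 1208²/580 - 3864800/1053755 = 1459264*(1/580) - 3864800*1/1053755 = 364816/145 - 772960/210751 = 76773257616/30558895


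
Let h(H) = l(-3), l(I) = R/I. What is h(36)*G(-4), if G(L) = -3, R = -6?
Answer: -6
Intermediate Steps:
l(I) = -6/I
h(H) = 2 (h(H) = -6/(-3) = -6*(-⅓) = 2)
h(36)*G(-4) = 2*(-3) = -6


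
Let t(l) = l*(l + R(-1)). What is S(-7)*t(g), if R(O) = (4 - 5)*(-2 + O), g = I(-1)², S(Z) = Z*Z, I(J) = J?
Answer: 196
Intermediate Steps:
S(Z) = Z²
g = 1 (g = (-1)² = 1)
R(O) = 2 - O (R(O) = -(-2 + O) = 2 - O)
t(l) = l*(3 + l) (t(l) = l*(l + (2 - 1*(-1))) = l*(l + (2 + 1)) = l*(l + 3) = l*(3 + l))
S(-7)*t(g) = (-7)²*(1*(3 + 1)) = 49*(1*4) = 49*4 = 196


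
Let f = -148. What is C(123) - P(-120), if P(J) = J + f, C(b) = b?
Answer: 391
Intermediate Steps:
P(J) = -148 + J (P(J) = J - 148 = -148 + J)
C(123) - P(-120) = 123 - (-148 - 120) = 123 - 1*(-268) = 123 + 268 = 391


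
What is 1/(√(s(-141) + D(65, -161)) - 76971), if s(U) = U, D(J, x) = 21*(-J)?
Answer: -25657/1974845449 - I*√1506/5924536347 ≈ -1.2992e-5 - 6.5503e-9*I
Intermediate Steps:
D(J, x) = -21*J
1/(√(s(-141) + D(65, -161)) - 76971) = 1/(√(-141 - 21*65) - 76971) = 1/(√(-141 - 1365) - 76971) = 1/(√(-1506) - 76971) = 1/(I*√1506 - 76971) = 1/(-76971 + I*√1506)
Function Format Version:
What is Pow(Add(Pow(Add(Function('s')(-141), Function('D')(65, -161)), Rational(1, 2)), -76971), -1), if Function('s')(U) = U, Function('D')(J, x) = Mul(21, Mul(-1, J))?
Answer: Add(Rational(-25657, 1974845449), Mul(Rational(-1, 5924536347), I, Pow(1506, Rational(1, 2)))) ≈ Add(-1.2992e-5, Mul(-6.5503e-9, I))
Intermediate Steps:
Function('D')(J, x) = Mul(-21, J)
Pow(Add(Pow(Add(Function('s')(-141), Function('D')(65, -161)), Rational(1, 2)), -76971), -1) = Pow(Add(Pow(Add(-141, Mul(-21, 65)), Rational(1, 2)), -76971), -1) = Pow(Add(Pow(Add(-141, -1365), Rational(1, 2)), -76971), -1) = Pow(Add(Pow(-1506, Rational(1, 2)), -76971), -1) = Pow(Add(Mul(I, Pow(1506, Rational(1, 2))), -76971), -1) = Pow(Add(-76971, Mul(I, Pow(1506, Rational(1, 2)))), -1)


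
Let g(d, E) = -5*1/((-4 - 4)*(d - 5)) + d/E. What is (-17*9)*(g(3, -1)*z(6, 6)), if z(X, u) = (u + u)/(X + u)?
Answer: 8109/16 ≈ 506.81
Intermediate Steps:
z(X, u) = 2*u/(X + u) (z(X, u) = (2*u)/(X + u) = 2*u/(X + u))
g(d, E) = -5/(40 - 8*d) + d/E (g(d, E) = -5*(-1/(8*(-5 + d))) + d/E = -5/(40 - 8*d) + d/E)
(-17*9)*(g(3, -1)*z(6, 6)) = (-17*9)*(((3² - 5*3 + (5/8)*(-1))/((-1)*(-5 + 3)))*(2*6/(6 + 6))) = -153*(-1*(9 - 15 - 5/8)/(-2))*2*6/12 = -153*(-1*(-½)*(-53/8))*2*6*(1/12) = -(-8109)/16 = -153*(-53/16) = 8109/16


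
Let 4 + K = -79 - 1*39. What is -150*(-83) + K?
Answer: 12328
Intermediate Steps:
K = -122 (K = -4 + (-79 - 1*39) = -4 + (-79 - 39) = -4 - 118 = -122)
-150*(-83) + K = -150*(-83) - 122 = 12450 - 122 = 12328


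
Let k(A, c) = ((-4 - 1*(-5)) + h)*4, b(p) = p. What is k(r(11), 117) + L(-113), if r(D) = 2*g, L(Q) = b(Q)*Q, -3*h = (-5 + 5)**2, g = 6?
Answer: 12773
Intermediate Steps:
h = 0 (h = -(-5 + 5)**2/3 = -1/3*0**2 = -1/3*0 = 0)
L(Q) = Q**2 (L(Q) = Q*Q = Q**2)
r(D) = 12 (r(D) = 2*6 = 12)
k(A, c) = 4 (k(A, c) = ((-4 - 1*(-5)) + 0)*4 = ((-4 + 5) + 0)*4 = (1 + 0)*4 = 1*4 = 4)
k(r(11), 117) + L(-113) = 4 + (-113)**2 = 4 + 12769 = 12773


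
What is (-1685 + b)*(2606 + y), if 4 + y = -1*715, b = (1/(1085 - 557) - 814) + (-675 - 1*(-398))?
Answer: -921942283/176 ≈ -5.2383e+6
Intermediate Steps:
b = -576047/528 (b = (1/528 - 814) + (-675 + 398) = (1/528 - 814) - 277 = -429791/528 - 277 = -576047/528 ≈ -1091.0)
y = -719 (y = -4 - 1*715 = -4 - 715 = -719)
(-1685 + b)*(2606 + y) = (-1685 - 576047/528)*(2606 - 719) = -1465727/528*1887 = -921942283/176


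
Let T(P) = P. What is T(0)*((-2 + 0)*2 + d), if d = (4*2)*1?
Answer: 0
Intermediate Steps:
d = 8 (d = 8*1 = 8)
T(0)*((-2 + 0)*2 + d) = 0*((-2 + 0)*2 + 8) = 0*(-2*2 + 8) = 0*(-4 + 8) = 0*4 = 0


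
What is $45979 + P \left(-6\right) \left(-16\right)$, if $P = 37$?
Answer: $49531$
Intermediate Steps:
$45979 + P \left(-6\right) \left(-16\right) = 45979 + 37 \left(-6\right) \left(-16\right) = 45979 - -3552 = 45979 + 3552 = 49531$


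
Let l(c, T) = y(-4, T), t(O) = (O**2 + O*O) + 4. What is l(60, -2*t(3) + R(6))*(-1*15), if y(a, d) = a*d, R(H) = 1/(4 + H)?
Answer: -2634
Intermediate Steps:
t(O) = 4 + 2*O**2 (t(O) = (O**2 + O**2) + 4 = 2*O**2 + 4 = 4 + 2*O**2)
l(c, T) = -4*T
l(60, -2*t(3) + R(6))*(-1*15) = (-4*(-2*(4 + 2*3**2) + 1/(4 + 6)))*(-1*15) = -4*(-2*(4 + 2*9) + 1/10)*(-15) = -4*(-2*(4 + 18) + 1/10)*(-15) = -4*(-2*22 + 1/10)*(-15) = -4*(-44 + 1/10)*(-15) = -4*(-439/10)*(-15) = (878/5)*(-15) = -2634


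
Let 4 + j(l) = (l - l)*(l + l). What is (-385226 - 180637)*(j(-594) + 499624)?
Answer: -282716472060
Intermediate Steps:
j(l) = -4 (j(l) = -4 + (l - l)*(l + l) = -4 + 0*(2*l) = -4 + 0 = -4)
(-385226 - 180637)*(j(-594) + 499624) = (-385226 - 180637)*(-4 + 499624) = -565863*499620 = -282716472060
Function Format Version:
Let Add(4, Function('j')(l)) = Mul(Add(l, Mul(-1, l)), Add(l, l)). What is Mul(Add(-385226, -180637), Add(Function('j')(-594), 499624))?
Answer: -282716472060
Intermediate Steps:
Function('j')(l) = -4 (Function('j')(l) = Add(-4, Mul(Add(l, Mul(-1, l)), Add(l, l))) = Add(-4, Mul(0, Mul(2, l))) = Add(-4, 0) = -4)
Mul(Add(-385226, -180637), Add(Function('j')(-594), 499624)) = Mul(Add(-385226, -180637), Add(-4, 499624)) = Mul(-565863, 499620) = -282716472060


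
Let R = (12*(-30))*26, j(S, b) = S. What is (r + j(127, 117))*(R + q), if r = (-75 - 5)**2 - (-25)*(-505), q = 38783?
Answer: -179421454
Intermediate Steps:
r = -6225 (r = (-80)**2 - 1*12625 = 6400 - 12625 = -6225)
R = -9360 (R = -360*26 = -9360)
(r + j(127, 117))*(R + q) = (-6225 + 127)*(-9360 + 38783) = -6098*29423 = -179421454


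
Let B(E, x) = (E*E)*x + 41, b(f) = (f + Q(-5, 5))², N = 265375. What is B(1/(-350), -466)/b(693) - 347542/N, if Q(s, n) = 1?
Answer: -82015151079789/62628935215000 ≈ -1.3095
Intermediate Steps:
b(f) = (1 + f)² (b(f) = (f + 1)² = (1 + f)²)
B(E, x) = 41 + x*E² (B(E, x) = E²*x + 41 = x*E² + 41 = 41 + x*E²)
B(1/(-350), -466)/b(693) - 347542/N = (41 - 466*(1/(-350))²)/((1 + 693)²) - 347542/265375 = (41 - 466*(-1/350)²)/(694²) - 347542*1/265375 = (41 - 466*1/122500)/481636 - 347542/265375 = (41 - 233/61250)*(1/481636) - 347542/265375 = (2511017/61250)*(1/481636) - 347542/265375 = 2511017/29500205000 - 347542/265375 = -82015151079789/62628935215000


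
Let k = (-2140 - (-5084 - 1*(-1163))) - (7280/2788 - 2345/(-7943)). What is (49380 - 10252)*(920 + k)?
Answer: 584469696881488/5536271 ≈ 1.0557e+8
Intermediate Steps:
k = 9844007926/5536271 (k = (-2140 - (-5084 + 1163)) - (7280*(1/2788) - 2345*(-1/7943)) = (-2140 - 1*(-3921)) - (1820/697 + 2345/7943) = (-2140 + 3921) - 1*16090725/5536271 = 1781 - 16090725/5536271 = 9844007926/5536271 ≈ 1778.1)
(49380 - 10252)*(920 + k) = (49380 - 10252)*(920 + 9844007926/5536271) = 39128*(14937377246/5536271) = 584469696881488/5536271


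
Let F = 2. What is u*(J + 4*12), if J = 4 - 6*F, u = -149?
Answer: -5960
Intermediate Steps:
J = -8 (J = 4 - 6*2 = 4 - 12 = -8)
u*(J + 4*12) = -149*(-8 + 4*12) = -149*(-8 + 48) = -149*40 = -5960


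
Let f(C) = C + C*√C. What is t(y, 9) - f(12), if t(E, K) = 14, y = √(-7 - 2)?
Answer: 2 - 24*√3 ≈ -39.569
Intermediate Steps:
y = 3*I (y = √(-9) = 3*I ≈ 3.0*I)
f(C) = C + C^(3/2)
t(y, 9) - f(12) = 14 - (12 + 12^(3/2)) = 14 - (12 + 24*√3) = 14 + (-12 - 24*√3) = 2 - 24*√3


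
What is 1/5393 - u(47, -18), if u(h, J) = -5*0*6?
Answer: 1/5393 ≈ 0.00018543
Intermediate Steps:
u(h, J) = 0 (u(h, J) = 0*6 = 0)
1/5393 - u(47, -18) = 1/5393 - 1*0 = 1/5393 + 0 = 1/5393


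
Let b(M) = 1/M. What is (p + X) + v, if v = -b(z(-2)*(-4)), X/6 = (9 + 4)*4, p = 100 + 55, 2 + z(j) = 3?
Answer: 1869/4 ≈ 467.25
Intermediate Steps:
z(j) = 1 (z(j) = -2 + 3 = 1)
p = 155
X = 312 (X = 6*((9 + 4)*4) = 6*(13*4) = 6*52 = 312)
v = ¼ (v = -1/(1*(-4)) = -1/(-4) = -1*(-¼) = ¼ ≈ 0.25000)
(p + X) + v = (155 + 312) + ¼ = 467 + ¼ = 1869/4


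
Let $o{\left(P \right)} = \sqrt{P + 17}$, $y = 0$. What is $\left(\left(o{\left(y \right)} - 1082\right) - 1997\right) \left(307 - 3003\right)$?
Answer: $8300984 - 2696 \sqrt{17} \approx 8.2899 \cdot 10^{6}$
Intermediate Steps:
$o{\left(P \right)} = \sqrt{17 + P}$
$\left(\left(o{\left(y \right)} - 1082\right) - 1997\right) \left(307 - 3003\right) = \left(\left(\sqrt{17 + 0} - 1082\right) - 1997\right) \left(307 - 3003\right) = \left(\left(\sqrt{17} - 1082\right) - 1997\right) \left(-2696\right) = \left(\left(-1082 + \sqrt{17}\right) - 1997\right) \left(-2696\right) = \left(-3079 + \sqrt{17}\right) \left(-2696\right) = 8300984 - 2696 \sqrt{17}$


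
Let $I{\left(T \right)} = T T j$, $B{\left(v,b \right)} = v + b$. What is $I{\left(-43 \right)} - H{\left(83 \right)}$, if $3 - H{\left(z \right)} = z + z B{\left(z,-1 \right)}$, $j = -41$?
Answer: $-68923$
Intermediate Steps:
$B{\left(v,b \right)} = b + v$
$I{\left(T \right)} = - 41 T^{2}$ ($I{\left(T \right)} = T T \left(-41\right) = T^{2} \left(-41\right) = - 41 T^{2}$)
$H{\left(z \right)} = 3 - z - z \left(-1 + z\right)$ ($H{\left(z \right)} = 3 - \left(z + z \left(-1 + z\right)\right) = 3 - z - z \left(-1 + z\right)$)
$I{\left(-43 \right)} - H{\left(83 \right)} = - 41 \left(-43\right)^{2} - \left(3 - 83^{2}\right) = \left(-41\right) 1849 - \left(3 - 6889\right) = -75809 - \left(3 - 6889\right) = -75809 - -6886 = -75809 + 6886 = -68923$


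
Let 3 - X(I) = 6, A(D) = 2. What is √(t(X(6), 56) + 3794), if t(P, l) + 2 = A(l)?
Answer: √3794 ≈ 61.595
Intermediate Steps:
X(I) = -3 (X(I) = 3 - 1*6 = 3 - 6 = -3)
t(P, l) = 0 (t(P, l) = -2 + 2 = 0)
√(t(X(6), 56) + 3794) = √(0 + 3794) = √3794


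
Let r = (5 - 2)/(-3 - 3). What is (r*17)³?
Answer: -4913/8 ≈ -614.13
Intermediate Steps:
r = -½ (r = 3/(-6) = 3*(-⅙) = -½ ≈ -0.50000)
(r*17)³ = (-½*17)³ = (-17/2)³ = -4913/8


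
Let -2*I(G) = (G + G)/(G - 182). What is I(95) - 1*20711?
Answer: -1801762/87 ≈ -20710.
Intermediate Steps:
I(G) = -G/(-182 + G) (I(G) = -(G + G)/(2*(G - 182)) = -2*G/(2*(-182 + G)) = -G/(-182 + G))
I(95) - 1*20711 = -1*95/(-182 + 95) - 1*20711 = -1*95/(-87) - 20711 = -1*95*(-1/87) - 20711 = 95/87 - 20711 = -1801762/87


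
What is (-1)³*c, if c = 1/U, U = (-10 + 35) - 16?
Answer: -⅑ ≈ -0.11111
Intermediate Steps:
U = 9 (U = 25 - 16 = 9)
c = ⅑ (c = 1/9 = ⅑ ≈ 0.11111)
(-1)³*c = (-1)³*(⅑) = -1*⅑ = -⅑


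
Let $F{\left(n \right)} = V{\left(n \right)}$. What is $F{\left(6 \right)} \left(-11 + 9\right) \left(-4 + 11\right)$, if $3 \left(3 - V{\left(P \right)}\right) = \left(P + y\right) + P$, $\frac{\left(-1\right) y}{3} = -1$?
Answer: $28$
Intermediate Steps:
$y = 3$ ($y = \left(-3\right) \left(-1\right) = 3$)
$V{\left(P \right)} = 2 - \frac{2 P}{3}$ ($V{\left(P \right)} = 3 - \frac{\left(P + 3\right) + P}{3} = 3 - \frac{\left(3 + P\right) + P}{3} = 3 - \frac{3 + 2 P}{3} = 3 - \left(1 + \frac{2 P}{3}\right) = 2 - \frac{2 P}{3}$)
$F{\left(n \right)} = 2 - \frac{2 n}{3}$
$F{\left(6 \right)} \left(-11 + 9\right) \left(-4 + 11\right) = \left(2 - 4\right) \left(-11 + 9\right) \left(-4 + 11\right) = \left(2 - 4\right) \left(\left(-2\right) 7\right) = \left(-2\right) \left(-14\right) = 28$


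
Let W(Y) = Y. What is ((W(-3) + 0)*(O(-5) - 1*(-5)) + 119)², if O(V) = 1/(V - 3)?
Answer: 697225/64 ≈ 10894.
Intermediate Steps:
O(V) = 1/(-3 + V)
((W(-3) + 0)*(O(-5) - 1*(-5)) + 119)² = ((-3 + 0)*(1/(-3 - 5) - 1*(-5)) + 119)² = (-3*(1/(-8) + 5) + 119)² = (-3*(-⅛ + 5) + 119)² = (-3*39/8 + 119)² = (-117/8 + 119)² = (835/8)² = 697225/64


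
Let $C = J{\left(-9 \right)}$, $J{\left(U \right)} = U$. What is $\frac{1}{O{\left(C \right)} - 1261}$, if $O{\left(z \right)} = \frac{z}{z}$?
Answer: $- \frac{1}{1260} \approx -0.00079365$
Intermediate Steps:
$C = -9$
$O{\left(z \right)} = 1$
$\frac{1}{O{\left(C \right)} - 1261} = \frac{1}{1 - 1261} = \frac{1}{-1260} = - \frac{1}{1260}$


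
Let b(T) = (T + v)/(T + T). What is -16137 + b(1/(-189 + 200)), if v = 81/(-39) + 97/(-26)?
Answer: -840759/52 ≈ -16168.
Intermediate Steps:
v = -151/26 (v = 81*(-1/39) + 97*(-1/26) = -27/13 - 97/26 = -151/26 ≈ -5.8077)
b(T) = (-151/26 + T)/(2*T) (b(T) = (T - 151/26)/(T + T) = (-151/26 + T)/((2*T)) = (-151/26 + T)*(1/(2*T)) = (-151/26 + T)/(2*T))
-16137 + b(1/(-189 + 200)) = -16137 + (-151 + 26/(-189 + 200))/(52*(1/(-189 + 200))) = -16137 + (-151 + 26/11)/(52*(1/11)) = -16137 + (-151 + 26*(1/11))/(52*(1/11)) = -16137 + (1/52)*11*(-151 + 26/11) = -16137 + (1/52)*11*(-1635/11) = -16137 - 1635/52 = -840759/52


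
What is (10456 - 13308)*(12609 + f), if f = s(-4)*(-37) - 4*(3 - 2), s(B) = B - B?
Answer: -35949460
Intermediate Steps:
s(B) = 0
f = -4 (f = 0*(-37) - 4*(3 - 2) = 0 - 4*1 = 0 - 4 = -4)
(10456 - 13308)*(12609 + f) = (10456 - 13308)*(12609 - 4) = -2852*12605 = -35949460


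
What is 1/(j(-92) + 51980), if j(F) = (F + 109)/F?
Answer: 92/4782143 ≈ 1.9238e-5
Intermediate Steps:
j(F) = (109 + F)/F
1/(j(-92) + 51980) = 1/((109 - 92)/(-92) + 51980) = 1/(-1/92*17 + 51980) = 1/(-17/92 + 51980) = 1/(4782143/92) = 92/4782143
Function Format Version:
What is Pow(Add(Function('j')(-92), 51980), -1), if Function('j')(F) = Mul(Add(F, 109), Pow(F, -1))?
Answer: Rational(92, 4782143) ≈ 1.9238e-5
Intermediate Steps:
Function('j')(F) = Mul(Pow(F, -1), Add(109, F)) (Function('j')(F) = Mul(Add(109, F), Pow(F, -1)) = Mul(Pow(F, -1), Add(109, F)))
Pow(Add(Function('j')(-92), 51980), -1) = Pow(Add(Mul(Pow(-92, -1), Add(109, -92)), 51980), -1) = Pow(Add(Mul(Rational(-1, 92), 17), 51980), -1) = Pow(Add(Rational(-17, 92), 51980), -1) = Pow(Rational(4782143, 92), -1) = Rational(92, 4782143)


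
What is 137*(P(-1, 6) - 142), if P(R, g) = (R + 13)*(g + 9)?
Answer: 5206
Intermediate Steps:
P(R, g) = (9 + g)*(13 + R) (P(R, g) = (13 + R)*(9 + g) = (9 + g)*(13 + R))
137*(P(-1, 6) - 142) = 137*((117 + 9*(-1) + 13*6 - 1*6) - 142) = 137*((117 - 9 + 78 - 6) - 142) = 137*(180 - 142) = 137*38 = 5206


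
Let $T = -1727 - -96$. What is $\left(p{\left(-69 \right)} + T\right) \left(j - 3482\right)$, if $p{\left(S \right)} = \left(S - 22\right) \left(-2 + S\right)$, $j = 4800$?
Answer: $6365940$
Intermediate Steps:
$p{\left(S \right)} = \left(-22 + S\right) \left(-2 + S\right)$
$T = -1631$ ($T = -1727 + 96 = -1631$)
$\left(p{\left(-69 \right)} + T\right) \left(j - 3482\right) = \left(\left(44 + \left(-69\right)^{2} - -1656\right) - 1631\right) \left(4800 - 3482\right) = \left(\left(44 + 4761 + 1656\right) - 1631\right) 1318 = \left(6461 - 1631\right) 1318 = 4830 \cdot 1318 = 6365940$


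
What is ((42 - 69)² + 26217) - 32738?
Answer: -5792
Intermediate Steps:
((42 - 69)² + 26217) - 32738 = ((-27)² + 26217) - 32738 = (729 + 26217) - 32738 = 26946 - 32738 = -5792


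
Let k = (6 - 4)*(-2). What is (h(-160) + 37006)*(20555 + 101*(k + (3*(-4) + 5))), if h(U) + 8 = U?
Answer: 716278072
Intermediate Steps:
h(U) = -8 + U
k = -4 (k = 2*(-2) = -4)
(h(-160) + 37006)*(20555 + 101*(k + (3*(-4) + 5))) = ((-8 - 160) + 37006)*(20555 + 101*(-4 + (3*(-4) + 5))) = (-168 + 37006)*(20555 + 101*(-4 + (-12 + 5))) = 36838*(20555 + 101*(-4 - 7)) = 36838*(20555 + 101*(-11)) = 36838*(20555 - 1111) = 36838*19444 = 716278072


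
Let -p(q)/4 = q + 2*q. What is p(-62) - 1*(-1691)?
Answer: 2435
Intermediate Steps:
p(q) = -12*q (p(q) = -4*(q + 2*q) = -12*q)
p(-62) - 1*(-1691) = -12*(-62) - 1*(-1691) = 744 + 1691 = 2435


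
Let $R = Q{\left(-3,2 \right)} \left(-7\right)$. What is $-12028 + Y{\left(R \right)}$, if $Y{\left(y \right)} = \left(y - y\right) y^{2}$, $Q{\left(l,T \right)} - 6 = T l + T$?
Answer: $-12028$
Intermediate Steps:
$Q{\left(l,T \right)} = 6 + T + T l$ ($Q{\left(l,T \right)} = 6 + \left(T l + T\right) = 6 + \left(T + T l\right) = 6 + T + T l$)
$R = -14$ ($R = \left(6 + 2 + 2 \left(-3\right)\right) \left(-7\right) = \left(6 + 2 - 6\right) \left(-7\right) = 2 \left(-7\right) = -14$)
$Y{\left(y \right)} = 0$ ($Y{\left(y \right)} = 0 y^{2} = 0$)
$-12028 + Y{\left(R \right)} = -12028 + 0 = -12028$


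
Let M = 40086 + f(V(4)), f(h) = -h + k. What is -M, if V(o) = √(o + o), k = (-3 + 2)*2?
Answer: -40084 + 2*√2 ≈ -40081.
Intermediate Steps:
k = -2 (k = -1*2 = -2)
V(o) = √2*√o (V(o) = √(2*o) = √2*√o)
f(h) = -2 - h (f(h) = -h - 2 = -2 - h)
M = 40084 - 2*√2 (M = 40086 + (-2 - √2*√4) = 40086 + (-2 - √2*2) = 40086 + (-2 - 2*√2) = 40084 - 2*√2 ≈ 40081.)
-M = -(40084 - 2*√2) = -40084 + 2*√2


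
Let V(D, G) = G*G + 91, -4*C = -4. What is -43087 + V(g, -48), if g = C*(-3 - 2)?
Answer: -40692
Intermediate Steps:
C = 1 (C = -¼*(-4) = 1)
g = -5 (g = 1*(-3 - 2) = 1*(-5) = -5)
V(D, G) = 91 + G² (V(D, G) = G² + 91 = 91 + G²)
-43087 + V(g, -48) = -43087 + (91 + (-48)²) = -43087 + (91 + 2304) = -43087 + 2395 = -40692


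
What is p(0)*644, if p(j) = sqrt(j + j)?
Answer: 0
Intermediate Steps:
p(j) = sqrt(2)*sqrt(j) (p(j) = sqrt(2*j) = sqrt(2)*sqrt(j))
p(0)*644 = (sqrt(2)*sqrt(0))*644 = (sqrt(2)*0)*644 = 0*644 = 0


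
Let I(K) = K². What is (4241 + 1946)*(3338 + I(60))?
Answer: 42925406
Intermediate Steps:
(4241 + 1946)*(3338 + I(60)) = (4241 + 1946)*(3338 + 60²) = 6187*(3338 + 3600) = 6187*6938 = 42925406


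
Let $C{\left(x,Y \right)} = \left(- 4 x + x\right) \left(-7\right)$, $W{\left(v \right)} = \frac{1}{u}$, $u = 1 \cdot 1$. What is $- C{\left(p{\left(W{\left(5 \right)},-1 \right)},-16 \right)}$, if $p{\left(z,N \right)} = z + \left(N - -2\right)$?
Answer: $-42$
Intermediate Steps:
$u = 1$
$W{\left(v \right)} = 1$ ($W{\left(v \right)} = 1^{-1} = 1$)
$p{\left(z,N \right)} = 2 + N + z$ ($p{\left(z,N \right)} = z + \left(N + 2\right) = z + \left(2 + N\right) = 2 + N + z$)
$C{\left(x,Y \right)} = 21 x$ ($C{\left(x,Y \right)} = - 3 x \left(-7\right) = 21 x$)
$- C{\left(p{\left(W{\left(5 \right)},-1 \right)},-16 \right)} = - 21 \left(2 - 1 + 1\right) = - 21 \cdot 2 = \left(-1\right) 42 = -42$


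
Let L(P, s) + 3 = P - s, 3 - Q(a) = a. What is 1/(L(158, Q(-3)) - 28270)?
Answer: -1/28121 ≈ -3.5561e-5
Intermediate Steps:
Q(a) = 3 - a
L(P, s) = -3 + P - s (L(P, s) = -3 + (P - s) = -3 + P - s)
1/(L(158, Q(-3)) - 28270) = 1/((-3 + 158 - (3 - 1*(-3))) - 28270) = 1/((-3 + 158 - (3 + 3)) - 28270) = 1/((-3 + 158 - 1*6) - 28270) = 1/((-3 + 158 - 6) - 28270) = 1/(149 - 28270) = 1/(-28121) = -1/28121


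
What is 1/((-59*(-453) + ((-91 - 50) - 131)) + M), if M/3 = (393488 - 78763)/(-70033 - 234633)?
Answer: 304666/8058994855 ≈ 3.7804e-5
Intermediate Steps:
M = -944175/304666 (M = 3*((393488 - 78763)/(-70033 - 234633)) = 3*(314725/(-304666)) = 3*(314725*(-1/304666)) = 3*(-314725/304666) = -944175/304666 ≈ -3.0990)
1/((-59*(-453) + ((-91 - 50) - 131)) + M) = 1/((-59*(-453) + ((-91 - 50) - 131)) - 944175/304666) = 1/((26727 + (-141 - 131)) - 944175/304666) = 1/((26727 - 272) - 944175/304666) = 1/(26455 - 944175/304666) = 1/(8058994855/304666) = 304666/8058994855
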